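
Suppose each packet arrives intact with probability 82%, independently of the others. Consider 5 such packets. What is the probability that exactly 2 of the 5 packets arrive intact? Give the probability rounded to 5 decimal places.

X ~ Binomial(n=5, p=0.82).
P(X=2) = C(5,2) · p^2 · (1−p)^3
= 10 · 0.6724 · 0.005832 = 0.0392144

0.03921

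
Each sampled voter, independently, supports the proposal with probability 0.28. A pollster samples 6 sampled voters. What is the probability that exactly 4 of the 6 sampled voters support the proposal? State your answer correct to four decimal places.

0.0478

X ~ Binomial(n=6, p=0.28).
P(X=4) = C(6,4) · p^4 · (1−p)^2
= 15 · 0.0061466 · 0.5184 = 0.047796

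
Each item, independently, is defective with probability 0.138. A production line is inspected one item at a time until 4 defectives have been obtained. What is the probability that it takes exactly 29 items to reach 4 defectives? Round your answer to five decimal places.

0.02901

Y = trial on which the fourth success occurs; negative binomial, r=4, p=0.138.
P(Y=29) = C(28,3) · p^4 · (1−p)^25
= 3276 · 0.00036267 · 0.024416 = 0.0290096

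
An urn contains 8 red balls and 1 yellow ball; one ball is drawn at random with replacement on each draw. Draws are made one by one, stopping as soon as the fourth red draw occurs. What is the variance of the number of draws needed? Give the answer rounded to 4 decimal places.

0.5625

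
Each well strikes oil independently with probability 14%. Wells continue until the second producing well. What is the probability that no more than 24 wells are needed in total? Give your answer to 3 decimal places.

Finishing within 24 wells ⇔ at least 2 successes in the first 24. With X ~ Binomial(24, 0.14), P(Y ≤ 24) = 1 − P(X ≤ 1).
  k=0: C(24,0)·0.14^0·0.86^24 = 0.02679
  k=1: C(24,1)·0.14^1·0.86^23 = 0.10467
1 − 0.13145 = 0.86855

0.869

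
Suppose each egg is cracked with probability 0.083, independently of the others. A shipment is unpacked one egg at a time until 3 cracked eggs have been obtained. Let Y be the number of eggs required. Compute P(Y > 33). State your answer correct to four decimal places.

0.4763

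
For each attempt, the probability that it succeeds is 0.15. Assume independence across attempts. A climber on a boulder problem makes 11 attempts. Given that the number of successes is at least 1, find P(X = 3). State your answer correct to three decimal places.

0.182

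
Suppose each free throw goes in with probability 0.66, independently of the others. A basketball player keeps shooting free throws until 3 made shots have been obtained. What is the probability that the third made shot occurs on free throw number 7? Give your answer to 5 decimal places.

0.05763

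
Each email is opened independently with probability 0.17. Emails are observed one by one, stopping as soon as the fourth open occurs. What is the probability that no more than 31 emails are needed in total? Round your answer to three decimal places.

0.797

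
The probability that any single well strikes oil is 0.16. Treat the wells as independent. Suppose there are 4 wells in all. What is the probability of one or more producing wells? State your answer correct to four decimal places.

P(at least one) = 1 − P(none) = 1 − (1 − 0.16)^4
= 1 − 0.497871 = 0.502129

0.5021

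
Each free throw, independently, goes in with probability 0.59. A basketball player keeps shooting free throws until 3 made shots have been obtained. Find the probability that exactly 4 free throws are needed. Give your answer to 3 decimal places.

Y = trial on which the third success occurs; negative binomial, r=3, p=0.59.
P(Y=4) = C(3,2) · p^3 · (1−p)^1
= 3 · 0.20538 · 0.41 = 0.25262

0.253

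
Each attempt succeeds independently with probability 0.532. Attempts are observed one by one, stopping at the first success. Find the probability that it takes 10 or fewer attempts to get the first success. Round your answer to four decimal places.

0.9995

Y = number of attempts to the first success; geometric, p = 0.532.
P(Y ≤ 10) = 1 − (1−p)^10 = 1 − 0.000504 = 0.999496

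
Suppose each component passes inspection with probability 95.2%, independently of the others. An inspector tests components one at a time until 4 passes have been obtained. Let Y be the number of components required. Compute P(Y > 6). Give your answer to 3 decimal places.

0.002

Needing more than 6 components ⇔ fewer than 4 successes in the first 6. With X ~ Binomial(6, 0.952), P(Y > 6) = P(X ≤ 3).
  k=0: C(6,0)·0.952^0·0.048^6 = 0.00000
  k=1: C(6,1)·0.952^1·0.048^5 = 0.00000
  k=2: C(6,2)·0.952^2·0.048^4 = 0.00007
  k=3: C(6,3)·0.952^3·0.048^3 = 0.00191
P(X ≤ 3) = 0.00198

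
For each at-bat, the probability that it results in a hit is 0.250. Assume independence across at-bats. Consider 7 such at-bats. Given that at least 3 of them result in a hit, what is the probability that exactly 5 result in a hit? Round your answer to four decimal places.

X ~ Binomial(7, 0.25). Want P(X=5 | X≥3) = P(X=5) / P(X≥3).
P(X=5) = C(7,5)·0.25^5·0.75^2 = 0.011536
P(X≥3) = 1 − 0.133484 − 0.311462 − 0.311462 = 0.243591
Ratio = 0.011536 / 0.243591 = 0.047357

0.0474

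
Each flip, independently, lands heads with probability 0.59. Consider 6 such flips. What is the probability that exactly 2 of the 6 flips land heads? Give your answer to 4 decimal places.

0.1475

X ~ Binomial(n=6, p=0.59).
P(X=2) = C(6,2) · p^2 · (1−p)^4
= 15 · 0.3481 · 0.028258 = 0.147547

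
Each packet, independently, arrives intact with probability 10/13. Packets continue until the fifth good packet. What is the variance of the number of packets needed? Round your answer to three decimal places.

Y = total packets until the fifth success; negative binomial with r=5, p=0.769231.
Var(Y) = r(1−p)/p² = 5·0.230769 / 0.769231² = 1.95000

1.950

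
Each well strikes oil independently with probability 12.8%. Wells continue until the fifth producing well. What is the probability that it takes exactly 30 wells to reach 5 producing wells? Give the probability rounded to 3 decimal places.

0.027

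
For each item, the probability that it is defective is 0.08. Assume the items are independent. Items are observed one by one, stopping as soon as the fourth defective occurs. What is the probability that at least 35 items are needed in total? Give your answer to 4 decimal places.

Needing more than 34 items ⇔ fewer than 4 successes in the first 34. With X ~ Binomial(34, 0.08), P(Y > 34) = P(X ≤ 3).
  k=0: C(34,0)·0.08^0·0.92^34 = 0.058720
  k=1: C(34,1)·0.08^1·0.92^33 = 0.173607
  k=2: C(34,2)·0.08^2·0.92^32 = 0.249088
  k=3: C(34,3)·0.08^3·0.92^31 = 0.231038
P(X ≤ 3) = 0.712454

0.7125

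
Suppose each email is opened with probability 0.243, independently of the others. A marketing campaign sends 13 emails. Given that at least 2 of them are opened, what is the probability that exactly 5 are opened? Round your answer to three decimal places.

X ~ Binomial(13, 0.243). Want P(X=5 | X≥2) = P(X=5) / P(X≥2).
P(X=5) = C(13,5)·0.243^5·0.757^8 = 0.11759
P(X≥2) = 1 − 0.02681 − 0.11187 = 0.86133
Ratio = 0.11759 / 0.86133 = 0.13652

0.137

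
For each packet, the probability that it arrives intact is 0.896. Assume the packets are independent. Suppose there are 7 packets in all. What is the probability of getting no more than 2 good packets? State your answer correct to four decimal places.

0.0002

X ~ Binomial(7, 0.896); P(X ≤ 2) = Σ C(7,k) p^k (1−p)^(7−k) over k:
  k=0: C(7,0)·0.896^0·0.104^7 = 0.000000
  k=1: C(7,1)·0.896^1·0.104^6 = 0.000008
  k=2: C(7,2)·0.896^2·0.104^5 = 0.000205
Total = 0.000213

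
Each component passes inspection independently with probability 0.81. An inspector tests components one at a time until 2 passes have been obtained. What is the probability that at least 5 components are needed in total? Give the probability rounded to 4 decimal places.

Needing more than 4 components ⇔ fewer than 2 successes in the first 4. With X ~ Binomial(4, 0.81), P(Y > 4) = P(X ≤ 1).
  k=0: C(4,0)·0.81^0·0.19^4 = 0.001303
  k=1: C(4,1)·0.81^1·0.19^3 = 0.022223
P(X ≤ 1) = 0.023526

0.0235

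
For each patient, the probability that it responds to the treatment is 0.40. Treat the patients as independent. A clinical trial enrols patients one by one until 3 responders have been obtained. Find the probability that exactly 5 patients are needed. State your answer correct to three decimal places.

Y = trial on which the third success occurs; negative binomial, r=3, p=0.40.
P(Y=5) = C(4,2) · p^3 · (1−p)^2
= 6 · 0.064 · 0.36 = 0.13824

0.138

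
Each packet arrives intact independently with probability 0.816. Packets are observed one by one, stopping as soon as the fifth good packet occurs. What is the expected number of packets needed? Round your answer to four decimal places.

Y = total packets until the fifth success; negative binomial with r=5, p=0.816.
E[Y] = r / p = 5 / 0.816 = 6.127451

6.1275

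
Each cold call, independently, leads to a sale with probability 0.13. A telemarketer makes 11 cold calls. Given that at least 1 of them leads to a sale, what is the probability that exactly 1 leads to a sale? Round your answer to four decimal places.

X ~ Binomial(11, 0.13). Want P(X=1 | X≥1) = P(X=1) / P(X≥1).
P(X=1) = C(11,1)·0.13^1·0.87^10 = 0.355245
P(X≥1) = 1 − 0.216128 = 0.783872
Ratio = 0.355245 / 0.783872 = 0.453193

0.4532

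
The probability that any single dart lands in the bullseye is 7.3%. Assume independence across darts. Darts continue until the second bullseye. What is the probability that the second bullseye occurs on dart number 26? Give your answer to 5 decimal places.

0.02160

Y = trial on which the second success occurs; negative binomial, r=2, p=0.073.
P(Y=26) = C(25,1) · p^2 · (1−p)^24
= 25 · 0.005329 · 0.16215 = 0.0216023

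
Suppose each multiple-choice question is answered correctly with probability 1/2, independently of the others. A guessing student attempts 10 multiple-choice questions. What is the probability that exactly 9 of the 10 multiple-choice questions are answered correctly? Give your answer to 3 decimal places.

0.010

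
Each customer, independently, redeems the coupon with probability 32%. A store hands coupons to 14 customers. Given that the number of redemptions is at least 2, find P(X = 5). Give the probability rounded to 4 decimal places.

0.2162

X ~ Binomial(14, 0.32). Want P(X=5 | X≥2) = P(X=5) / P(X≥2).
P(X=5) = C(14,5)·0.32^5·0.68^9 = 0.208831
P(X≥2) = 1 − 0.004520 − 0.029778 = 0.965702
Ratio = 0.208831 / 0.965702 = 0.216247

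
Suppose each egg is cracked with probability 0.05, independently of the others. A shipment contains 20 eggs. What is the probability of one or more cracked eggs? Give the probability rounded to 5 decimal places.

0.64151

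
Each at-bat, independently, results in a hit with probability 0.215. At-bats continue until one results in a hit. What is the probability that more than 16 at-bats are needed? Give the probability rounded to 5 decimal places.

Y = number of at-bats to the first success; geometric, p = 0.215.
P(Y > 16) = P(first 16 all fail) = (1−p)^16 = 0.0207929

0.02079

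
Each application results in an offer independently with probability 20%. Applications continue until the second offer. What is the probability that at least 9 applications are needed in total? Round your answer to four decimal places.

0.5033

Needing more than 8 applications ⇔ fewer than 2 successes in the first 8. With X ~ Binomial(8, 0.20), P(Y > 8) = P(X ≤ 1).
  k=0: C(8,0)·0.20^0·0.80^8 = 0.167772
  k=1: C(8,1)·0.20^1·0.80^7 = 0.335544
P(X ≤ 1) = 0.503316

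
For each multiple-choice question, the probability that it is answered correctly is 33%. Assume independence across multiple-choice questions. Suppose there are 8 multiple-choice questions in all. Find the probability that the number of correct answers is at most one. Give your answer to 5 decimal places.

0.20061

X ~ Binomial(8, 0.33); P(X ≤ 1) = Σ C(8,k) p^k (1−p)^(8−k) over k:
  k=0: C(8,0)·0.33^0·0.67^8 = 0.0406068
  k=1: C(8,1)·0.33^1·0.67^7 = 0.1600028
Total = 0.2006096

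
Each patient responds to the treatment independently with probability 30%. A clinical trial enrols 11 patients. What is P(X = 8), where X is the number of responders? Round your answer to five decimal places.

X ~ Binomial(n=11, p=0.30).
P(X=8) = C(11,8) · p^8 · (1−p)^3
= 165 · 6.561e-05 · 0.343 = 0.0037132

0.00371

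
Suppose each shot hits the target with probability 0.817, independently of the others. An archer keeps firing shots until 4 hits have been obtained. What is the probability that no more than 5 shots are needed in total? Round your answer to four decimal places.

Finishing within 5 shots ⇔ at least 4 successes in the first 5. With X ~ Binomial(5, 0.817), P(Y ≤ 5) = 1 − P(X ≤ 3).
  k=0: C(5,0)·0.817^0·0.183^5 = 0.000205
  k=1: C(5,1)·0.817^1·0.183^4 = 0.004581
  k=2: C(5,2)·0.817^2·0.183^3 = 0.040907
  k=3: C(5,3)·0.817^3·0.183^2 = 0.182628
1 − 0.228322 = 0.771678

0.7717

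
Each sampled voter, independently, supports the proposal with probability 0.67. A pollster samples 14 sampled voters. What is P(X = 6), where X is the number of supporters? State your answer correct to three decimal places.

X ~ Binomial(n=14, p=0.67).
P(X=6) = C(14,6) · p^6 · (1−p)^8
= 3003 · 0.090458 · 0.00014064 = 0.03820

0.038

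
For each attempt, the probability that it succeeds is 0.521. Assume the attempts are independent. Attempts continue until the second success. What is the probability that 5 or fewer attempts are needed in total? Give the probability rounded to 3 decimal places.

0.838

Finishing within 5 attempts ⇔ at least 2 successes in the first 5. With X ~ Binomial(5, 0.521), P(Y ≤ 5) = 1 − P(X ≤ 1).
  k=0: C(5,0)·0.521^0·0.479^5 = 0.02522
  k=1: C(5,1)·0.521^1·0.479^4 = 0.13714
1 − 0.16235 = 0.83765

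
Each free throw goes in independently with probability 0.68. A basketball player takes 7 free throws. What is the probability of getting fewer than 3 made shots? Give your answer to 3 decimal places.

X ~ Binomial(7, 0.68); P(X ≤ 2) = Σ C(7,k) p^k (1−p)^(7−k) over k:
  k=0: C(7,0)·0.68^0·0.32^7 = 0.00034
  k=1: C(7,1)·0.68^1·0.32^6 = 0.00511
  k=2: C(7,2)·0.68^2·0.32^5 = 0.03258
Total = 0.03804

0.038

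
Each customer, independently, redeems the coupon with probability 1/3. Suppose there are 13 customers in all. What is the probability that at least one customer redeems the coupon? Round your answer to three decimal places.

P(at least one) = 1 − P(none) = 1 − (1 − 0.333333)^13
= 1 − 0.00514 = 0.99486

0.995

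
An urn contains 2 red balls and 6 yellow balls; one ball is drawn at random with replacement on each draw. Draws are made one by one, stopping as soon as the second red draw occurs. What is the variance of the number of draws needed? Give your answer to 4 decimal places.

Y = total draws until the second success; negative binomial with r=2, p=0.25.
Var(Y) = r(1−p)/p² = 2·0.75 / 0.25² = 24.000000

24.0000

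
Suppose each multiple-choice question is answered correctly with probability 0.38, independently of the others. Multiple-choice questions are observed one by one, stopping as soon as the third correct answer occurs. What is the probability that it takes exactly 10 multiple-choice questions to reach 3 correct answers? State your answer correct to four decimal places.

Y = trial on which the third success occurs; negative binomial, r=3, p=0.38.
P(Y=10) = C(9,2) · p^3 · (1−p)^7
= 36 · 0.054872 · 0.035216 = 0.069566

0.0696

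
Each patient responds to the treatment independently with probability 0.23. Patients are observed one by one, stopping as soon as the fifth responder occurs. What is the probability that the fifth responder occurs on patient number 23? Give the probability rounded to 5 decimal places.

Y = trial on which the fifth success occurs; negative binomial, r=5, p=0.23.
P(Y=23) = C(22,4) · p^5 · (1−p)^18
= 7315 · 0.00064363 · 0.0090538 = 0.0426272

0.04263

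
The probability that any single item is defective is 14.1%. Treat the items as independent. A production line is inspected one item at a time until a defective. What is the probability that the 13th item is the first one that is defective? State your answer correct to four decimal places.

0.0228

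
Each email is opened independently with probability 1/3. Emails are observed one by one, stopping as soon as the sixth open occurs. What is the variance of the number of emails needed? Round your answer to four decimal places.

36.0000

Y = total emails until the sixth success; negative binomial with r=6, p=0.333333.
Var(Y) = r(1−p)/p² = 6·0.666667 / 0.333333² = 36.000000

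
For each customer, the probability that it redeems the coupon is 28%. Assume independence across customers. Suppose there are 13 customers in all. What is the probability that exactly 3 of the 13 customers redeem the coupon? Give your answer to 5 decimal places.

X ~ Binomial(n=13, p=0.28).
P(X=3) = C(13,3) · p^3 · (1−p)^10
= 286 · 0.021952 · 0.037439 = 0.2350526

0.23505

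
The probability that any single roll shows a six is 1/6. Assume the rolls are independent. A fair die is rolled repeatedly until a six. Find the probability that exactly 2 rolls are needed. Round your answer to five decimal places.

0.13889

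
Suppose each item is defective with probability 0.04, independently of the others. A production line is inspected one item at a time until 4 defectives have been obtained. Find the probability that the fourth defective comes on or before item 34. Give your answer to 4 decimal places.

Finishing within 34 items ⇔ at least 4 successes in the first 34. With X ~ Binomial(34, 0.04), P(Y ≤ 34) = 1 − P(X ≤ 3).
  k=0: C(34,0)·0.04^0·0.96^34 = 0.249587
  k=1: C(34,1)·0.04^1·0.96^33 = 0.353582
  k=2: C(34,2)·0.04^2·0.96^32 = 0.243087
  k=3: C(34,3)·0.04^3·0.96^31 = 0.108039
1 − 0.954295 = 0.045705

0.0457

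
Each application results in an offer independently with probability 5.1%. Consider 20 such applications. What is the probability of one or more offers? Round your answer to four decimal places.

0.6490

P(at least one) = 1 − P(none) = 1 − (1 − 0.051)^20
= 1 − 0.351014 = 0.648986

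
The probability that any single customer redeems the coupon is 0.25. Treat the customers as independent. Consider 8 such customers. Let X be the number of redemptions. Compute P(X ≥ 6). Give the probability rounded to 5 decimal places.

X ~ Binomial(8, 0.25); P(X ≥ 6) = Σ C(8,k) p^k (1−p)^(8−k) over k:
  k=6: C(8,6)·0.25^6·0.75^2 = 0.0038452
  k=7: C(8,7)·0.25^7·0.75^1 = 0.0003662
  k=8: C(8,8)·0.25^8·0.75^0 = 0.0000153
Total = 0.0042267

0.00423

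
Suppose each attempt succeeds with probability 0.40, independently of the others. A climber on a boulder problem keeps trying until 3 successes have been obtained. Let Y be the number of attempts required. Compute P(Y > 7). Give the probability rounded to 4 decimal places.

Needing more than 7 attempts ⇔ fewer than 3 successes in the first 7. With X ~ Binomial(7, 0.40), P(Y > 7) = P(X ≤ 2).
  k=0: C(7,0)·0.40^0·0.60^7 = 0.027994
  k=1: C(7,1)·0.40^1·0.60^6 = 0.130637
  k=2: C(7,2)·0.40^2·0.60^5 = 0.261274
P(X ≤ 2) = 0.419904

0.4199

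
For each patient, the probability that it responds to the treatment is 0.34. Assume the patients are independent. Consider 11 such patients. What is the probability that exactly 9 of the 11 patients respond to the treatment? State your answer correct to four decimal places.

X ~ Binomial(n=11, p=0.34).
P(X=9) = C(11,9) · p^9 · (1−p)^2
= 55 · 6.0717e-05 · 0.4356 = 0.001455

0.0015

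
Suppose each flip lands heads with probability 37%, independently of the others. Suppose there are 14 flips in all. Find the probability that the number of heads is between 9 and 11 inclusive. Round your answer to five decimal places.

0.03502

X ~ Binomial(14, 0.37); P(9 ≤ X ≤ 11) = Σ C(14,k) p^k (1−p)^(14−k) over k:
  k=9: C(14,9)·0.37^9·0.63^5 = 0.0258216
  k=10: C(14,10)·0.37^10·0.63^4 = 0.0075825
  k=11: C(14,11)·0.37^11·0.63^3 = 0.0016194
Total = 0.0350234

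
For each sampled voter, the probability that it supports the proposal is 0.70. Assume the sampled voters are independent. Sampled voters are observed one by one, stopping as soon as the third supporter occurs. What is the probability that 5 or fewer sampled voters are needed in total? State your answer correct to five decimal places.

0.83692

Finishing within 5 sampled voters ⇔ at least 3 successes in the first 5. With X ~ Binomial(5, 0.70), P(Y ≤ 5) = 1 − P(X ≤ 2).
  k=0: C(5,0)·0.70^0·0.30^5 = 0.0024300
  k=1: C(5,1)·0.70^1·0.30^4 = 0.0283500
  k=2: C(5,2)·0.70^2·0.30^3 = 0.1323000
1 − 0.1630800 = 0.8369200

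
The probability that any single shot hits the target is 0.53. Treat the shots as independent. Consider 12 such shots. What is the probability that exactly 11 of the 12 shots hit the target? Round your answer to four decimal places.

X ~ Binomial(n=12, p=0.53).
P(X=11) = C(12,11) · p^11 · (1−p)^1
= 12 · 0.0009269 · 0.47 = 0.005228

0.0052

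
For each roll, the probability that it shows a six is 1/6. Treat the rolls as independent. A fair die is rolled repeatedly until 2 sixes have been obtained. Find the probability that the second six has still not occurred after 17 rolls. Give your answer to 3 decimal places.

Needing more than 17 rolls ⇔ fewer than 2 successes in the first 17. With X ~ Binomial(17, 0.166667), P(Y > 17) = P(X ≤ 1).
  k=0: C(17,0)·0.166667^0·0.833333^17 = 0.04507
  k=1: C(17,1)·0.166667^1·0.833333^16 = 0.15325
P(X ≤ 1) = 0.19832

0.198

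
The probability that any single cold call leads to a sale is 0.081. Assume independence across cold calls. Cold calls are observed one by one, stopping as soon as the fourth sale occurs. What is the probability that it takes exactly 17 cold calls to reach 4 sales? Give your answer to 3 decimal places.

0.008

Y = trial on which the fourth success occurs; negative binomial, r=4, p=0.081.
P(Y=17) = C(16,3) · p^4 · (1−p)^13
= 560 · 4.3047e-05 · 0.3335 = 0.00804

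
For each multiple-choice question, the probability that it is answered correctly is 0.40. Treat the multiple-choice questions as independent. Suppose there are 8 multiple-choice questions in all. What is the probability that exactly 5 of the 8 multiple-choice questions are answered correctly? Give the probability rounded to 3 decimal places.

0.124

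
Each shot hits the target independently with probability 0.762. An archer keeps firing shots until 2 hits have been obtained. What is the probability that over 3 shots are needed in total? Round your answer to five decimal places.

Needing more than 3 shots ⇔ fewer than 2 successes in the first 3. With X ~ Binomial(3, 0.762), P(Y > 3) = P(X ≤ 1).
  k=0: C(3,0)·0.762^0·0.238^3 = 0.0134813
  k=1: C(3,1)·0.762^1·0.238^2 = 0.1294882
P(X ≤ 1) = 0.1429695

0.14297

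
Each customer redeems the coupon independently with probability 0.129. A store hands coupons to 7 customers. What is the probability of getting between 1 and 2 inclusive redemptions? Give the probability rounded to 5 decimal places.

X ~ Binomial(7, 0.129); P(1 ≤ X ≤ 2) = Σ C(7,k) p^k (1−p)^(7−k) over k:
  k=1: C(7,1)·0.129^1·0.871^6 = 0.3942727
  k=2: C(7,2)·0.129^2·0.871^5 = 0.1751820
Total = 0.5694547

0.56945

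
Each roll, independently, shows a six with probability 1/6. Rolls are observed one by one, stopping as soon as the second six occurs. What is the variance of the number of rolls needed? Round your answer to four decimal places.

60.0000

Y = total rolls until the second success; negative binomial with r=2, p=0.166667.
Var(Y) = r(1−p)/p² = 2·0.833333 / 0.166667² = 60.000000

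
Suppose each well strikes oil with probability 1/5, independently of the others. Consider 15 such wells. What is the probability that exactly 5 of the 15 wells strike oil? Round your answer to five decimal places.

0.10318

X ~ Binomial(n=15, p=0.20).
P(X=5) = C(15,5) · p^5 · (1−p)^10
= 3003 · 0.00032 · 0.10737 = 0.1031823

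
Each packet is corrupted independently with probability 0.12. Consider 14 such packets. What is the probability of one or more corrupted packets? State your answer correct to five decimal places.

0.83298

P(at least one) = 1 − P(none) = 1 − (1 − 0.12)^14
= 1 − 0.1670157 = 0.8329843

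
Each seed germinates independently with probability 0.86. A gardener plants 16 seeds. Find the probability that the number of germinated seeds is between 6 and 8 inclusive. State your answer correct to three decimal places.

X ~ Binomial(16, 0.86); P(6 ≤ X ≤ 8) = Σ C(16,k) p^k (1−p)^(16−k) over k:
  k=6: C(16,6)·0.86^6·0.14^10 = 0.00001
  k=7: C(16,7)·0.86^7·0.14^9 = 0.00008
  k=8: C(16,8)·0.86^8·0.14^8 = 0.00057
Total = 0.00066

0.001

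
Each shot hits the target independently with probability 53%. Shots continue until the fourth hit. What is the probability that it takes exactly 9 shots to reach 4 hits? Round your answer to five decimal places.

Y = trial on which the fourth success occurs; negative binomial, r=4, p=0.53.
P(Y=9) = C(8,3) · p^4 · (1−p)^5
= 56 · 0.078905 · 0.022935 = 0.1013400

0.10134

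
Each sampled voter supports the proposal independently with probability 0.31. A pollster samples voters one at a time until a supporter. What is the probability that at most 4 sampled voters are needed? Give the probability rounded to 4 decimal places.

0.7733

Y = number of sampled voters to the first success; geometric, p = 0.31.
P(Y ≤ 4) = 1 − (1−p)^4 = 1 − 0.226671 = 0.773329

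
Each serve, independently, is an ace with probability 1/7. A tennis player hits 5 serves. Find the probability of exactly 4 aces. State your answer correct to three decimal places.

X ~ Binomial(n=5, p=0.142857).
P(X=4) = C(5,4) · p^4 · (1−p)^1
= 5 · 0.00041649 · 0.85714 = 0.00178

0.002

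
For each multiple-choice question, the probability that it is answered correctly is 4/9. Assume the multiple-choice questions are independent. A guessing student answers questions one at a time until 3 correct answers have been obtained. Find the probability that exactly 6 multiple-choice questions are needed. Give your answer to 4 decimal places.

0.1505

Y = trial on which the third success occurs; negative binomial, r=3, p=0.444444.
P(Y=6) = C(5,2) · p^3 · (1−p)^3
= 10 · 0.087791 · 0.17147 = 0.150534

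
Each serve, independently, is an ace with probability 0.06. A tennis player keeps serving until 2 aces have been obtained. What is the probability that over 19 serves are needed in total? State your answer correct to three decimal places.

Needing more than 19 serves ⇔ fewer than 2 successes in the first 19. With X ~ Binomial(19, 0.06), P(Y > 19) = P(X ≤ 1).
  k=0: C(19,0)·0.06^0·0.94^19 = 0.30862
  k=1: C(19,1)·0.06^1·0.94^18 = 0.37429
P(X ≤ 1) = 0.68291

0.683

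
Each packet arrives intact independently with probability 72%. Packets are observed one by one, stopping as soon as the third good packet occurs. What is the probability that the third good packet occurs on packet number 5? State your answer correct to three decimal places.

Y = trial on which the third success occurs; negative binomial, r=3, p=0.72.
P(Y=5) = C(4,2) · p^3 · (1−p)^2
= 6 · 0.37325 · 0.0784 = 0.17558

0.176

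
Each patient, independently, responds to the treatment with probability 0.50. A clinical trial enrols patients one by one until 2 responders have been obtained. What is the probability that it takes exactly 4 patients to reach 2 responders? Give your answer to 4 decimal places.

Y = trial on which the second success occurs; negative binomial, r=2, p=0.50.
P(Y=4) = C(3,1) · p^2 · (1−p)^2
= 3 · 0.25 · 0.25 = 0.187500

0.1875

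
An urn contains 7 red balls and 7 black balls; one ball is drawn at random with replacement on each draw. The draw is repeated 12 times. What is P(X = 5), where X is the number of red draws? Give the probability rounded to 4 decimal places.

0.1934

X ~ Binomial(n=12, p=0.50).
P(X=5) = C(12,5) · p^5 · (1−p)^7
= 792 · 0.03125 · 0.0078125 = 0.193359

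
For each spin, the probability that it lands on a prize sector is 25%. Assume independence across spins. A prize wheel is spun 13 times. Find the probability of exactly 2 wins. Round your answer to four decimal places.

0.2059

X ~ Binomial(n=13, p=0.25).
P(X=2) = C(13,2) · p^2 · (1−p)^11
= 78 · 0.0625 · 0.042235 = 0.205896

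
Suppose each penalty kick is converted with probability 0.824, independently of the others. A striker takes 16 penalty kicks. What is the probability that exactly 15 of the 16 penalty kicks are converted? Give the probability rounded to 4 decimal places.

0.1544

X ~ Binomial(n=16, p=0.824).
P(X=15) = C(16,15) · p^15 · (1−p)^1
= 16 · 0.054816 · 0.176 = 0.154362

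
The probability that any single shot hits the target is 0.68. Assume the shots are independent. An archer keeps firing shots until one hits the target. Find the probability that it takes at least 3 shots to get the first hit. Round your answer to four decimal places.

0.1024

Y = number of shots to the first success; geometric, p = 0.68.
P(Y > 2) = P(first 2 all fail) = (1−p)^2 = 0.102400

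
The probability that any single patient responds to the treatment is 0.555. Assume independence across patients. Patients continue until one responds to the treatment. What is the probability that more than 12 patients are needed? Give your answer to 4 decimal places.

Y = number of patients to the first success; geometric, p = 0.555.
P(Y > 12) = P(first 12 all fail) = (1−p)^12 = 0.000060

0.0001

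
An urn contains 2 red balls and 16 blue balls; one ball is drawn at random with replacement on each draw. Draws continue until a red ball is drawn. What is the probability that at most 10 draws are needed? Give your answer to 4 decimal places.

Y = number of draws to the first success; geometric, p = 0.111111.
P(Y ≤ 10) = 1 − (1−p)^10 = 1 − 0.307946 = 0.692054

0.6921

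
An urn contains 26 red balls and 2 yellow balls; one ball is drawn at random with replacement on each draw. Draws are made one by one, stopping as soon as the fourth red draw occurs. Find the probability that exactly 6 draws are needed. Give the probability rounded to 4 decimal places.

0.0379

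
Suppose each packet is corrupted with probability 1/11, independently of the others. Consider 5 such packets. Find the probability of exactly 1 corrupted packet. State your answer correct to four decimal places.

0.3105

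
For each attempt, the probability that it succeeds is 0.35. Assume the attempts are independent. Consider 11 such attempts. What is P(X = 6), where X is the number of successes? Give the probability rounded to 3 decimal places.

X ~ Binomial(n=11, p=0.35).
P(X=6) = C(11,6) · p^6 · (1−p)^5
= 462 · 0.0018383 · 0.11603 = 0.09854

0.099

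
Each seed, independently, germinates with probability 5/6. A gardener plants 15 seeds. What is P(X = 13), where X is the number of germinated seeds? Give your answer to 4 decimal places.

X ~ Binomial(n=15, p=0.833333).
P(X=13) = C(15,13) · p^13 · (1−p)^2
= 105 · 0.093464 · 0.027778 = 0.272603

0.2726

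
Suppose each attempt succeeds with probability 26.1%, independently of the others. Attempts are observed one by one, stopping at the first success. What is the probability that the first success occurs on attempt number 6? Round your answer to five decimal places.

0.05753

Geometric (trials to first success), p = 0.261.
P(Y = 6) = (1−p)^5 · p = 0.22041 · 0.261 = 0.0575258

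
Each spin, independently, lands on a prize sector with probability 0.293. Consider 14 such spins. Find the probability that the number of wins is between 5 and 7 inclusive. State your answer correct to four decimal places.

0.3656

X ~ Binomial(14, 0.293); P(5 ≤ X ≤ 7) = Σ C(14,k) p^k (1−p)^(14−k) over k:
  k=5: C(14,5)·0.293^5·0.707^9 = 0.190799
  k=6: C(14,6)·0.293^6·0.707^8 = 0.118609
  k=7: C(14,7)·0.293^7·0.707^7 = 0.056177
Total = 0.365585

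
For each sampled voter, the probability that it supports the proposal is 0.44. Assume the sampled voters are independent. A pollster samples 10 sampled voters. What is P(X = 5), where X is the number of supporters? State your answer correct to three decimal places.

0.229

X ~ Binomial(n=10, p=0.44).
P(X=5) = C(10,5) · p^5 · (1−p)^5
= 252 · 0.016492 · 0.055073 = 0.22888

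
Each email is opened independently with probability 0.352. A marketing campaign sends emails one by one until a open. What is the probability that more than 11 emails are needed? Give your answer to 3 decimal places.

0.008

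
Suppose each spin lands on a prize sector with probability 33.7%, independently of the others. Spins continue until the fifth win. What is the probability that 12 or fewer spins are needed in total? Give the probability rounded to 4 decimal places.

0.3790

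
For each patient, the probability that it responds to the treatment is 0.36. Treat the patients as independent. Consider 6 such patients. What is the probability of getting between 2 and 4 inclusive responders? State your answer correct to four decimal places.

0.6740

X ~ Binomial(6, 0.36); P(2 ≤ X ≤ 4) = Σ C(6,k) p^k (1−p)^(6−k) over k:
  k=2: C(6,2)·0.36^2·0.64^4 = 0.326149
  k=3: C(6,3)·0.36^3·0.64^3 = 0.244612
  k=4: C(6,4)·0.36^4·0.64^2 = 0.103196
Total = 0.673956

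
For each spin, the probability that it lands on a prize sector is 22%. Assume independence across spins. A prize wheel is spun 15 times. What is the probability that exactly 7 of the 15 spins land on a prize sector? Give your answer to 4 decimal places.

X ~ Binomial(n=15, p=0.22).
P(X=7) = C(15,7) · p^7 · (1−p)^8
= 6435 · 2.4944e-05 · 0.13701 = 0.021992

0.0220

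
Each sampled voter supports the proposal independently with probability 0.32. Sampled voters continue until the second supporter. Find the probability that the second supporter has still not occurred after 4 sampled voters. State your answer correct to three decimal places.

0.616

Needing more than 4 sampled voters ⇔ fewer than 2 successes in the first 4. With X ~ Binomial(4, 0.32), P(Y > 4) = P(X ≤ 1).
  k=0: C(4,0)·0.32^0·0.68^4 = 0.21381
  k=1: C(4,1)·0.32^1·0.68^3 = 0.40247
P(X ≤ 1) = 0.61629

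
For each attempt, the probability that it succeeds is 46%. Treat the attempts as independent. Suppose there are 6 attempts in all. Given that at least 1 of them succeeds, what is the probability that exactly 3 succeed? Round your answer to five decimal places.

X ~ Binomial(6, 0.46). Want P(X=3 | X≥1) = P(X=3) / P(X≥1).
P(X=3) = C(6,3)·0.46^3·0.54^3 = 0.3065383
P(X≥1) = 1 − 0.0247949 = 0.9752051
Ratio = 0.3065383 / 0.9752051 = 0.3143322

0.31433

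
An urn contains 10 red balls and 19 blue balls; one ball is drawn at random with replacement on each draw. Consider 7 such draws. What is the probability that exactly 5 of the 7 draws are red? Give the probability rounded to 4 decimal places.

0.0439

X ~ Binomial(n=7, p=0.344828).
P(X=5) = C(7,5) · p^5 · (1−p)^2
= 21 · 0.0048754 · 0.42925 = 0.043948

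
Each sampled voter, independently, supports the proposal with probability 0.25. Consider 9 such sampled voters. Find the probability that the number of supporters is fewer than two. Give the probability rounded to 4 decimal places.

0.3003

X ~ Binomial(9, 0.25); P(X ≤ 1) = Σ C(9,k) p^k (1−p)^(9−k) over k:
  k=0: C(9,0)·0.25^0·0.75^9 = 0.075085
  k=1: C(9,1)·0.25^1·0.75^8 = 0.225254
Total = 0.300339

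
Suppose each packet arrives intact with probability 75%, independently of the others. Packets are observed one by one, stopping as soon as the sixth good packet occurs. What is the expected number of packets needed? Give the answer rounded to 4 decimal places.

8.0000

Y = total packets until the sixth success; negative binomial with r=6, p=0.75.
E[Y] = r / p = 6 / 0.75 = 8.000000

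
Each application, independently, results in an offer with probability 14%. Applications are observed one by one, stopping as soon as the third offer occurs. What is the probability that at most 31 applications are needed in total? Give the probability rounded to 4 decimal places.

Finishing within 31 applications ⇔ at least 3 successes in the first 31. With X ~ Binomial(31, 0.14), P(Y ≤ 31) = 1 − P(X ≤ 2).
  k=0: C(31,0)·0.14^0·0.86^31 = 0.009321
  k=1: C(31,1)·0.14^1·0.86^30 = 0.047037
  k=2: C(31,2)·0.14^2·0.86^29 = 0.114859
1 − 0.171217 = 0.828783

0.8288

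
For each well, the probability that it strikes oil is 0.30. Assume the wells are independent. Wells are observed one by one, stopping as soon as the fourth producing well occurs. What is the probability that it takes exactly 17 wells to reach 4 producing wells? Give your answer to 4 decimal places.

0.0439

Y = trial on which the fourth success occurs; negative binomial, r=4, p=0.30.
P(Y=17) = C(16,3) · p^4 · (1−p)^13
= 560 · 0.0081 · 0.0096889 = 0.043949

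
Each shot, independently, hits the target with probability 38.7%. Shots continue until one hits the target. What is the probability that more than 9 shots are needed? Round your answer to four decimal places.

0.0122

Y = number of shots to the first success; geometric, p = 0.387.
P(Y > 9) = P(first 9 all fail) = (1−p)^9 = 0.012222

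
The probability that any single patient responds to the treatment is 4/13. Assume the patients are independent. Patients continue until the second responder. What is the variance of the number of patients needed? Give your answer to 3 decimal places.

14.625

Y = total patients until the second success; negative binomial with r=2, p=0.307692.
Var(Y) = r(1−p)/p² = 2·0.692308 / 0.307692² = 14.62500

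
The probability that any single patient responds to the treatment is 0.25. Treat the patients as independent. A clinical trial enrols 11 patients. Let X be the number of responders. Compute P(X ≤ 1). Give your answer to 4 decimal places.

0.1971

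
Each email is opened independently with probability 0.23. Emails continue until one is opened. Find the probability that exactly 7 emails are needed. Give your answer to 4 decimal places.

Geometric (trials to first success), p = 0.23.
P(Y = 7) = (1−p)^6 · p = 0.20842 · 0.23 = 0.047937

0.0479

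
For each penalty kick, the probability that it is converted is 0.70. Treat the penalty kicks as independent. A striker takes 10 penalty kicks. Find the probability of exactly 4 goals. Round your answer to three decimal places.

X ~ Binomial(n=10, p=0.70).
P(X=4) = C(10,4) · p^4 · (1−p)^6
= 210 · 0.2401 · 0.000729 = 0.03676

0.037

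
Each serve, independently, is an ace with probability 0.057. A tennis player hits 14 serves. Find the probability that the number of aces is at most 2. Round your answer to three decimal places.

0.958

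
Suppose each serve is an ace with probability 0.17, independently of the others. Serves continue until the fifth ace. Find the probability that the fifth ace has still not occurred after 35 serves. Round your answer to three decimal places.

Needing more than 35 serves ⇔ fewer than 5 successes in the first 35. With X ~ Binomial(35, 0.17), P(Y > 35) = P(X ≤ 4).
  k=0: C(35,0)·0.17^0·0.83^35 = 0.00147
  k=1: C(35,1)·0.17^1·0.83^34 = 0.01055
  k=2: C(35,2)·0.17^2·0.83^33 = 0.03673
  k=3: C(35,3)·0.17^3·0.83^32 = 0.08275
  k=4: C(35,4)·0.17^4·0.83^31 = 0.13559
P(X ≤ 4) = 0.26708

0.267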